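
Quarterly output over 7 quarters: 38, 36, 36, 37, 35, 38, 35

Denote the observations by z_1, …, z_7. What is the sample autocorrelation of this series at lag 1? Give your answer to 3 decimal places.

Mean z̄ = (38 + 36 + 36 + 37 + 35 + 38 + 35)/7 = 36.4286
Σ(z_t−z̄)(z_{t+1}−z̄) = (-0.6735) + (0.1837) + (-0.2449) + (-0.8163) + (-2.2449) + (-2.2449) = -6.0408
Denominator Σ(z_t−z̄)² = 9.7143
r_1 = -6.0408 / 9.7143 = -0.622

-0.622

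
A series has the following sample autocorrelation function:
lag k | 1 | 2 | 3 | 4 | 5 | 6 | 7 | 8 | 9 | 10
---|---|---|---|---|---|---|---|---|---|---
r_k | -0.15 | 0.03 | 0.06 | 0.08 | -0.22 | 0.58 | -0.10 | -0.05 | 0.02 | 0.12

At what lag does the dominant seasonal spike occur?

The largest autocorrelation is r_6 = 0.58; the remaining lags stay at or below 0.12.
The dominant spike at lag 6 indicates a seasonal period of 6.

6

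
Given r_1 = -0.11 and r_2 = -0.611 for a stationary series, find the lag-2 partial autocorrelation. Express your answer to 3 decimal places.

-0.631

φ_{22} = (r_2 − r_1²) / (1 − r_1²)
r_1² = (-0.11)² = 0.0121
Numerator = -0.611 − 0.0121 = -0.6231; denominator = 1 − 0.0121 = 0.9879
φ_{22} = -0.6231 / 0.9879 = -0.631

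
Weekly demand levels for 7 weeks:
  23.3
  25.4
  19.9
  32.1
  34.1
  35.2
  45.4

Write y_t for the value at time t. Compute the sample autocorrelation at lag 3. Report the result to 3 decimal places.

-0.126

Mean ȳ = (23.3 + 25.4 + 19.9 + 32.1 + 34.1 + 35.2 + 45.4)/7 = 30.7714
Σ(y_t−ȳ)(y_{t+3}−ȳ) = (-9.9263) + (-17.8792) + (-48.1449) + (19.4351) = -56.5153
Denominator Σ(y_t−ȳ)² = 449.3143
r_3 = -56.5153 / 449.3143 = -0.126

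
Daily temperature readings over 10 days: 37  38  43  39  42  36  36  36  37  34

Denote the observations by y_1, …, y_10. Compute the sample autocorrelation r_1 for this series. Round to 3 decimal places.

0.217

Mean ȳ = (37 + 38 + 43 + 39 + 42 + 36 + 36 + 36 + 37 + 34)/10 = 37.8000
Numerator Σ_{t=1}^{9}(y_t−ȳ)(y_{t+1}−ȳ) = 15.5600
Denominator Σ(y_t−ȳ)² = 71.6000
r_1 = 15.5600 / 71.6000 = 0.217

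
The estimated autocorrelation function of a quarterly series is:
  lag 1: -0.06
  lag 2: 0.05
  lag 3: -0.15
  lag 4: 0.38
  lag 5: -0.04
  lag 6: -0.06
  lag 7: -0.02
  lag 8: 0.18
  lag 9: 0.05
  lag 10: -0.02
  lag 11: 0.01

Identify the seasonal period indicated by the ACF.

The largest autocorrelation is r_4 = 0.38, with a weaker echo at lag 8 (0.18); the remaining lags stay at or below 0.05.
The dominant spike at lag 4 indicates a seasonal period of 4.

4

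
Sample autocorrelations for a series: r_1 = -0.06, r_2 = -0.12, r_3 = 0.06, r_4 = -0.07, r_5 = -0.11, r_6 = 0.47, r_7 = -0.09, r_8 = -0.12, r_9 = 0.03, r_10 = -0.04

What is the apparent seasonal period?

The largest autocorrelation is r_6 = 0.47; the remaining lags stay at or below 0.06.
The dominant spike at lag 6 indicates a seasonal period of 6.

6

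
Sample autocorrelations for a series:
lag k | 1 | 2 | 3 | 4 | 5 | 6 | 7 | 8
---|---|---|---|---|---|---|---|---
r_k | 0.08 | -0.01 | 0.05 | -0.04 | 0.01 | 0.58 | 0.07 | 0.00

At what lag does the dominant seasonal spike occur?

The largest autocorrelation is r_6 = 0.58; the remaining lags stay at or below 0.08.
The dominant spike at lag 6 indicates a seasonal period of 6.

6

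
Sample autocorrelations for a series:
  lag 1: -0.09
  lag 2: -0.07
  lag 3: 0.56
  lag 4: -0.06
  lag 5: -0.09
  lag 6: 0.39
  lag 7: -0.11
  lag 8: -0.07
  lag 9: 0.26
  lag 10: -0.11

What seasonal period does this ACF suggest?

3

The largest autocorrelation is r_3 = 0.56, with weaker echoes at lags 6 (0.39) and 9 (0.26); the remaining lags stay at or below -0.06.
The dominant spike at lag 3 indicates a seasonal period of 3.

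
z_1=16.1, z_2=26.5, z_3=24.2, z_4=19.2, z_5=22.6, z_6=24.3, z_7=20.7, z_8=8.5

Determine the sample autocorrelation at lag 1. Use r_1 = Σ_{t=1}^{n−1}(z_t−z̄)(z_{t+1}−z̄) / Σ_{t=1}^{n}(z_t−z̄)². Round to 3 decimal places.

Mean z̄ = (16.1 + 26.5 + 24.2 + 19.2 + 22.6 + 24.3 + 20.7 + 8.5)/8 = 20.2625
Σ(z_t−z̄)(z_{t+1}−z̄) = (-25.9636) + (24.5602) + (-4.1836) + (-2.4836) + (9.4377) + (1.7664) + (-5.1461) = -2.0127
Denominator Σ(z_t−z̄)² = 233.1788
r_1 = -2.0127 / 233.1788 = -0.009

-0.009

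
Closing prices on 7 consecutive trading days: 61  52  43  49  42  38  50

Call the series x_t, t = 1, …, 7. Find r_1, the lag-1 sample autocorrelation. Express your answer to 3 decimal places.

Mean x̄ = (61 + 52 + 43 + 49 + 42 + 38 + 50)/7 = 47.8571
Σ(x_t−x̄)(x_{t+1}−x̄) = (54.4490) + (-20.1224) + (-5.5510) + (-6.6939) + (57.7347) + (-21.1224) = 58.6939
Denominator Σ(x_t−x̄)² = 350.8571
r_1 = 58.6939 / 350.8571 = 0.167

0.167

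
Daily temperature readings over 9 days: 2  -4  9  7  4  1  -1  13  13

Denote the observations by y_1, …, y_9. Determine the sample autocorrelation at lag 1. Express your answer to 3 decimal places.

Mean ȳ = (2 − 4 + 9 + 7 + 4 + 1 − 1 + 13 + 13)/9 = 4.8889
Numerator Σ_{t=1}^{8}(y_t−ȳ)(y_{t+1}−ȳ) = 40.3210
Denominator Σ(y_t−ȳ)² = 290.8889
r_1 = 40.3210 / 290.8889 = 0.139

0.139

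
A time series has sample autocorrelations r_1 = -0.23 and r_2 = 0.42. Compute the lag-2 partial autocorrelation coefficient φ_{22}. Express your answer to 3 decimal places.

φ_{22} = (r_2 − r_1²) / (1 − r_1²)
r_1² = (-0.23)² = 0.0529
Numerator = 0.42 − 0.0529 = 0.3671; denominator = 1 − 0.0529 = 0.9471
φ_{22} = 0.3671 / 0.9471 = 0.388

0.388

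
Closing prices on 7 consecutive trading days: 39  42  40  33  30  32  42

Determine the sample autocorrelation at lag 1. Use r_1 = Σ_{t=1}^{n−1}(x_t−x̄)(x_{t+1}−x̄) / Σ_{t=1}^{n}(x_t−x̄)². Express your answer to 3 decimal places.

Mean x̄ = (39 + 42 + 40 + 33 + 30 + 32 + 42)/7 = 36.8571
Deviations from mean: 2.1429, 5.1429, 3.1429, -3.8571, -6.8571, -4.8571, 5.1429
Numerator Σ_{t=1}^{6}(x_t−x̄)(x_{t+1}−x̄) = 49.8367
Denominator Σ(x_t−x̄)² = 152.8571
r_1 = 49.8367 / 152.8571 = 0.326

0.326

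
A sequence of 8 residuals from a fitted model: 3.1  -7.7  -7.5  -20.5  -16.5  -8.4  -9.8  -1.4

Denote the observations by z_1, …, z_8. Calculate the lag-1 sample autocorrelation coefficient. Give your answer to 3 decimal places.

Mean z̄ = (3.1 − 7.7 − 7.5 − 20.5 − 16.5 − 8.4 − 9.8 − 1.4)/8 = -8.5875
Numerator Σ_{t=1}^{7}(z_t−z̄)(z_{t+1}−z̄) = 82.2148
Denominator Σ(z_t−z̄)² = 396.2488
r_1 = 82.2148 / 396.2488 = 0.207

0.207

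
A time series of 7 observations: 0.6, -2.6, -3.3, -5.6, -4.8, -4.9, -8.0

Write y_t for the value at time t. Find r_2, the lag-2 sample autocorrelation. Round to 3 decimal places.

Mean ȳ = (0.6 − 2.6 − 3.3 − 5.6 − 4.8 − 4.9 − 8.0)/7 = -4.0857
Deviations from mean: 4.6857, 1.4857, 0.7857, -1.5143, -0.7143, -0.8143, -3.9143
Σ(y_t−ȳ)(y_{t+2}−ȳ) = (3.6816) + (-2.2498) + (-0.5612) + (1.2331) + (2.7959) = 4.8996
Denominator Σ(y_t−ȳ)² = 43.5686
r_2 = 4.8996 / 43.5686 = 0.112

0.112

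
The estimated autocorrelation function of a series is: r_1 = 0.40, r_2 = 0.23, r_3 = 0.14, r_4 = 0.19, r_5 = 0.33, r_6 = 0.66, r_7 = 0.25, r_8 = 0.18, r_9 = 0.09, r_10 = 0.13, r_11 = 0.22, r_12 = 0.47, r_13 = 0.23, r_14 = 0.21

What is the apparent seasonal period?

6

The largest autocorrelation is r_6 = 0.66, with a weaker echo at lag 12 (0.47); the remaining lags stay at or below 0.40. The elevated value at lag 1 (0.40), dropping to 0.23 at lag 2, reflects decaying short-term dependence rather than seasonality.
The dominant spike at lag 6 indicates a seasonal period of 6.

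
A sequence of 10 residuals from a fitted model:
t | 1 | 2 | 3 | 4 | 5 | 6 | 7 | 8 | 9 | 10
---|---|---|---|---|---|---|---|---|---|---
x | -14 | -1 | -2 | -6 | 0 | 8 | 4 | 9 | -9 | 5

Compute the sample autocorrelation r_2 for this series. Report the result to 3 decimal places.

0.148

Mean x̄ = (-14 − 1 − 2 − 6 + 0 + 8 + 4 + 9 − 9 + 5)/10 = -0.6000
Numerator Σ_{t=1}^{8}(x_t−x̄)(x_{t+2}−x̄) = 74.0800
Denominator Σ(x_t−x̄)² = 500.4000
r_2 = 74.0800 / 500.4000 = 0.148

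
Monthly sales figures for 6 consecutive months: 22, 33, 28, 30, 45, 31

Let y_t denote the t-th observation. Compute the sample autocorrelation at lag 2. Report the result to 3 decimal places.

Mean ȳ = (22 + 33 + 28 + 30 + 45 + 31)/6 = 31.5000
Deviations from mean: -9.5000, 1.5000, -3.5000, -1.5000, 13.5000, -0.5000
Σ(y_t−ȳ)(y_{t+2}−ȳ) = (33.2500) + (-2.2500) + (-47.2500) + (0.7500) = -15.5000
Denominator Σ(y_t−ȳ)² = 289.5000
r_2 = -15.5000 / 289.5000 = -0.054

-0.054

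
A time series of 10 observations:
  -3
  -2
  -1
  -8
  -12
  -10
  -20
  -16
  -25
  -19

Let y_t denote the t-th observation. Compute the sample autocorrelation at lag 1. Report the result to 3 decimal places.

0.650

Mean ȳ = (-3 − 2 − 1 − 8 − 12 − 10 − 20 − 16 − 25 − 19)/10 = -11.6000
Numerator Σ_{t=1}^{9}(y_t−ȳ)(y_{t+1}−ȳ) = 402.0400
Denominator Σ(y_t−ȳ)² = 618.4000
r_1 = 402.0400 / 618.4000 = 0.650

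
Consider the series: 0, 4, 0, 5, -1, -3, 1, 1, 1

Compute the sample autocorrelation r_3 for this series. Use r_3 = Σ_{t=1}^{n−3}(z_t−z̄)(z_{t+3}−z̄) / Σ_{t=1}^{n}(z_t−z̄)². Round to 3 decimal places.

Mean z̄ = (0 + 4 + 0 + 5 − 1 − 3 + 1 + 1 + 1)/9 = 0.8889
Numerator Σ_{t=1}^{6}(z_t−z̄)(z_{t+3}−z̄) = -6.2593
Denominator Σ(z_t−z̄)² = 46.8889
r_3 = -6.2593 / 46.8889 = -0.133

-0.133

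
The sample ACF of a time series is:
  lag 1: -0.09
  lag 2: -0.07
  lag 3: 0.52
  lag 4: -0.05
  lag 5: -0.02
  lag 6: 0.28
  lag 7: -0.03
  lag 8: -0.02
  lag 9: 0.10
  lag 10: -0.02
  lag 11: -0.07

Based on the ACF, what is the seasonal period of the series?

3

The largest autocorrelation is r_3 = 0.52, with a weaker echo at lag 6 (0.28); the remaining lags stay at or below 0.10.
The dominant spike at lag 3 indicates a seasonal period of 3.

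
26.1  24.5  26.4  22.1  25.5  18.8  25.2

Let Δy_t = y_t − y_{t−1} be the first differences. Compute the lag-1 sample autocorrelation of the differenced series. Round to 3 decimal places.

-0.758

First differences Δy: -1.6, 1.9, -4.3, 3.4, -6.7, 6.4
Mean of differences = -0.1500
Numerator Σ(Δy_t−Δȳ)(Δy_{t+1}−Δȳ) = -92.3675
Denominator Σ(Δy_t−Δȳ)² = 121.9350
r_1(Δy) = -92.3675 / 121.9350 = -0.758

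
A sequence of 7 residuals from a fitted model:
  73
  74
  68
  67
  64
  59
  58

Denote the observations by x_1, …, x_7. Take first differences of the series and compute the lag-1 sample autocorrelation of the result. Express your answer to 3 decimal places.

First differences Δx: 1, -6, -1, -3, -5, -1
Mean of differences = -2.5000
Numerator Σ(Δx_t−Δx̄)(Δx_{t+1}−Δx̄) = -20.7500
Denominator Σ(Δx_t−Δx̄)² = 35.5000
r_1(Δx) = -20.7500 / 35.5000 = -0.585

-0.585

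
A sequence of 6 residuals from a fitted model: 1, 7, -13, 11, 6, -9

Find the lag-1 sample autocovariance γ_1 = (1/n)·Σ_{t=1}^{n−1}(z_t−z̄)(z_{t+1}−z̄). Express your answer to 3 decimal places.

-36.792

Mean z̄ = (1 + 7 − 13 + 11 + 6 − 9)/6 = 0.5000
Deviations: 0.5000, 6.5000, -13.5000, 10.5000, 5.5000, -9.5000
Σ_{t=1}^{5}(z_t−z̄)(z_{t+1}−z̄) = -220.7500
γ_1 = -220.7500 / 6 = -36.792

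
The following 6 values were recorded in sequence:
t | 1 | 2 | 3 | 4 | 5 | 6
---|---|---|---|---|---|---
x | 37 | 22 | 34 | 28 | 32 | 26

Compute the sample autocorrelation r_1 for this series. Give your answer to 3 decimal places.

-0.711

Mean x̄ = (37 + 22 + 34 + 28 + 32 + 26)/6 = 29.8333
Numerator Σ_{t=1}^{5}(x_t−x̄)(x_{t+1}−x̄) = -108.6944
Denominator Σ(x_t−x̄)² = 152.8333
r_1 = -108.6944 / 152.8333 = -0.711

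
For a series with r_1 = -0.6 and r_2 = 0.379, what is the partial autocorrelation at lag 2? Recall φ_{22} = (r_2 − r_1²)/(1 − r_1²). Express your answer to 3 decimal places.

φ_{22} = (r_2 − r_1²) / (1 − r_1²)
r_1² = (-0.6)² = 0.36
Numerator = 0.379 − 0.3600 = 0.0190; denominator = 1 − 0.3600 = 0.6400
φ_{22} = 0.0190 / 0.6400 = 0.030

0.030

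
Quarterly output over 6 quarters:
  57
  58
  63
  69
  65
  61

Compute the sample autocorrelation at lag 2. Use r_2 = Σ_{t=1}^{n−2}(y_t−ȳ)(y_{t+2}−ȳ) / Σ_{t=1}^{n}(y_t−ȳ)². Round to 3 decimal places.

-0.381

Mean ȳ = (57 + 58 + 63 + 69 + 65 + 61)/6 = 62.1667
Deviations from mean: -5.1667, -4.1667, 0.8333, 6.8333, 2.8333, -1.1667
Σ(y_t−ȳ)(y_{t+2}−ȳ) = (-4.3056) + (-28.4722) + (2.3611) + (-7.9722) = -38.3889
Denominator Σ(y_t−ȳ)² = 100.8333
r_2 = -38.3889 / 100.8333 = -0.381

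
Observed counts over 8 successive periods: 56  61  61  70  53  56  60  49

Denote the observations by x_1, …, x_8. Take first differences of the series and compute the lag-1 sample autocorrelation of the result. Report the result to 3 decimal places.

-0.446

First differences Δx: 5, 0, 9, -17, 3, 4, -11
Mean of differences = -1.0000
Numerator Σ(Δx_t−Δx̄)(Δx_{t+1}−Δx̄) = -238.0000
Denominator Σ(Δx_t−Δx̄)² = 534.0000
r_1(Δx) = -238.0000 / 534.0000 = -0.446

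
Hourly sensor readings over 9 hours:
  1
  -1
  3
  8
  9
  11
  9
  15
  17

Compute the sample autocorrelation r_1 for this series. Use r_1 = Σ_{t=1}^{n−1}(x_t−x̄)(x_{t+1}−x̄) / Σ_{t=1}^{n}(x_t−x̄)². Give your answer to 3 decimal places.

0.622

Mean x̄ = (1 − 1 + 3 + 8 + 9 + 11 + 9 + 15 + 17)/9 = 8.0000
Numerator Σ_{t=1}^{8}(x_t−x̄)(x_{t+1}−x̄) = 184.0000
Denominator Σ(x_t−x̄)² = 296.0000
r_1 = 184.0000 / 296.0000 = 0.622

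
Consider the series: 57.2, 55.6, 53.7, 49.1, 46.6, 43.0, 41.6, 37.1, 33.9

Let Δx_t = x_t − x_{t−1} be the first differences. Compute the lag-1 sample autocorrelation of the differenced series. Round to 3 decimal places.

First differences Δx: -1.6, -1.9, -4.6, -2.5, -3.6, -1.4, -4.5, -3.2
Mean of differences = -2.9125
Numerator Σ(Δx_t−Δx̄)(Δx_{t+1}−Δx̄) = -4.3439
Denominator Σ(Δx_t−Δx̄)² = 11.1288
r_1(Δx) = -4.3439 / 11.1288 = -0.390

-0.390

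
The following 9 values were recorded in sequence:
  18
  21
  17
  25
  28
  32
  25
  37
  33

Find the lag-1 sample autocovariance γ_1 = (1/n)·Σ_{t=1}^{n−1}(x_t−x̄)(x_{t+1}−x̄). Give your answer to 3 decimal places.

Mean x̄ = (18 + 21 + 17 + 25 + 28 + 32 + 25 + 37 + 33)/9 = 26.2222
Σ_{t=1}^{8}(x_t−x̄)(x_{t+1}−x̄) = 163.2840
γ_1 = 163.2840 / 9 = 18.143

18.143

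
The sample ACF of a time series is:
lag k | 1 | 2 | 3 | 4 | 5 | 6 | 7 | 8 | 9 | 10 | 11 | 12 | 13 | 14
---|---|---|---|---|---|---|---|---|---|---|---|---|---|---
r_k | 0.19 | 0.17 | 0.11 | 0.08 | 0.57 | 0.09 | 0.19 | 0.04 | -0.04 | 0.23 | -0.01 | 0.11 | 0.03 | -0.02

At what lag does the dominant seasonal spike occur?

5

The largest autocorrelation is r_5 = 0.57, with a weaker echo at lag 10 (0.23); the remaining lags stay at or below 0.19.
The dominant spike at lag 5 indicates a seasonal period of 5.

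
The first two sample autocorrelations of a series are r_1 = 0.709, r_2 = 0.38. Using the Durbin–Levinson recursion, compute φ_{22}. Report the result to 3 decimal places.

φ_{22} = (r_2 − r_1²) / (1 − r_1²)
r_1² = (0.709)² = 0.502681
Numerator = 0.38 − 0.5027 = -0.1227; denominator = 1 − 0.5027 = 0.4973
φ_{22} = -0.1227 / 0.4973 = -0.247

-0.247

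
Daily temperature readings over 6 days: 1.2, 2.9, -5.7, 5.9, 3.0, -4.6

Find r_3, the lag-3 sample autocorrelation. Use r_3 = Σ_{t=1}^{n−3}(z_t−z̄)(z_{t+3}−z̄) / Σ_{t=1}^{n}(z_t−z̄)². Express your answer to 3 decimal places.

Mean z̄ = (1.2 + 2.9 − 5.7 + 5.9 + 3.0 − 4.6)/6 = 0.4500
Deviations from mean: 0.7500, 2.4500, -6.1500, 5.4500, 2.5500, -5.0500
Σ(z_t−z̄)(z_{t+3}−z̄) = (4.0875) + (6.2475) + (31.0575) = 41.3925
Denominator Σ(z_t−z̄)² = 106.0950
r_3 = 41.3925 / 106.0950 = 0.390

0.390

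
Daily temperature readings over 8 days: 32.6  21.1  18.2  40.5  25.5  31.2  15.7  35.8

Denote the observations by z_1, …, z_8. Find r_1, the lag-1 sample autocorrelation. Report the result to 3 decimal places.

-0.489

Mean z̄ = (32.6 + 21.1 + 18.2 + 40.5 + 25.5 + 31.2 + 15.7 + 35.8)/8 = 27.5750
Deviations from mean: 5.0250, -6.4750, -9.3750, 12.9250, -2.0750, 3.6250, -11.8750, 8.2250
Numerator Σ_{t=1}^{7}(z_t−z̄)(z_{t+1}−z̄) = -268.0656
Denominator Σ(z_t−z̄)² = 548.2350
r_1 = -268.0656 / 548.2350 = -0.489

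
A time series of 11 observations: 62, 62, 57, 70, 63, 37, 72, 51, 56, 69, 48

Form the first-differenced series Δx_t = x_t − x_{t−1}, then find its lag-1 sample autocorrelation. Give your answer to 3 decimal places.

-0.601

First differences Δx: 0, -5, 13, -7, -26, 35, -21, 5, 13, -21
Mean of differences = -1.4000
Numerator Σ(Δx_t−Δx̄)(Δx_{t+1}−Δx̄) = -1924.1600
Denominator Σ(Δx_t−Δx̄)² = 3200.4000
r_1(Δx) = -1924.1600 / 3200.4000 = -0.601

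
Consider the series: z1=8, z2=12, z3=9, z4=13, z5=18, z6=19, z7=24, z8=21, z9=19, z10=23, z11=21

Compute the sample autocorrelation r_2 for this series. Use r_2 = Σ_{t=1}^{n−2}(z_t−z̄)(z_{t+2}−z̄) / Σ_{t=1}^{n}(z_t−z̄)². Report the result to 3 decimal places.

0.439

Mean z̄ = (8 + 12 + 9 + 13 + 18 + 19 + 24 + 21 + 19 + 23 + 21)/11 = 17.0000
Numerator Σ_{t=1}^{9}(z_t−z̄)(z_{t+2}−z̄) = 137.0000
Denominator Σ(z_t−z̄)² = 312.0000
r_2 = 137.0000 / 312.0000 = 0.439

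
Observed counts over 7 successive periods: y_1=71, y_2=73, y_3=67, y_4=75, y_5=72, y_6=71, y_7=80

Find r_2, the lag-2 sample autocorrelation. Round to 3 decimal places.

Mean ȳ = (71 + 73 + 67 + 75 + 72 + 71 + 80)/7 = 72.7143
Deviations from mean: -1.7143, 0.2857, -5.7143, 2.2857, -0.7143, -1.7143, 7.2857
Numerator Σ_{t=1}^{5}(y_t−ȳ)(y_{t+2}−ȳ) = 5.4082
Denominator Σ(y_t−ȳ)² = 97.4286
r_2 = 5.4082 / 97.4286 = 0.056

0.056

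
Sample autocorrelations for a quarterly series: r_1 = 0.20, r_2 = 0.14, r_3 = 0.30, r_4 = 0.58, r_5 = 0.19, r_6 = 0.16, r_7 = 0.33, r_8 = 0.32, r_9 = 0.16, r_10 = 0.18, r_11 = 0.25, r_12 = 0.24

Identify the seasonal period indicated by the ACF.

4

The largest autocorrelation is r_4 = 0.58; the remaining lags stay at or below 0.33.
The dominant spike at lag 4 indicates a seasonal period of 4.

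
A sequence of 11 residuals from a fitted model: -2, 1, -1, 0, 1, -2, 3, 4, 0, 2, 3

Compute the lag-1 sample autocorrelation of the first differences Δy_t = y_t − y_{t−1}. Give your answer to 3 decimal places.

First differences Δy: 3, -2, 1, 1, -3, 5, 1, -4, 2, 1
Mean of differences = 0.5000
Numerator Σ(Δy_t−Δȳ)(Δy_{t+1}−Δȳ) = -30.7500
Denominator Σ(Δy_t−Δȳ)² = 68.5000
r_1(Δy) = -30.7500 / 68.5000 = -0.449

-0.449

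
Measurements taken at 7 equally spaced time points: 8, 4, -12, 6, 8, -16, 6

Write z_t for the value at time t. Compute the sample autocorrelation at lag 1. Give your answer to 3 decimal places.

-0.421

Mean z̄ = (8 + 4 − 12 + 6 + 8 − 16 + 6)/7 = 0.5714
Deviations from mean: 7.4286, 3.4286, -12.5714, 5.4286, 7.4286, -16.5714, 5.4286
Numerator Σ_{t=1}^{6}(z_t−z̄)(z_{t+1}−z̄) = -258.6122
Denominator Σ(z_t−z̄)² = 613.7143
r_1 = -258.6122 / 613.7143 = -0.421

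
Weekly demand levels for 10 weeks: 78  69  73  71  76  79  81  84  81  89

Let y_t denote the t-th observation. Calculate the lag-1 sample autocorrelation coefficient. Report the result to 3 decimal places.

Mean ȳ = (78 + 69 + 73 + 71 + 76 + 79 + 81 + 84 + 81 + 89)/10 = 78.1000
Numerator Σ_{t=1}^{9}(y_t−ȳ)(y_{t+1}−ȳ) = 164.9900
Denominator Σ(y_t−ȳ)² = 334.9000
r_1 = 164.9900 / 334.9000 = 0.493

0.493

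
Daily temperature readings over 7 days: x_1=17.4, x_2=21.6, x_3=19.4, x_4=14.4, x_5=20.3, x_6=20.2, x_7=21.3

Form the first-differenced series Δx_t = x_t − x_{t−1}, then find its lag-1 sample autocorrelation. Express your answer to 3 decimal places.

First differences Δx: 4.2, -2.2, -5.0, 5.9, -0.1, 1.1
Mean of differences = 0.6500
Numerator Σ(Δx_t−Δx̄)(Δx_{t+1}−Δx̄) = -27.9525
Denominator Σ(Δx_t−Δx̄)² = 80.9750
r_1(Δx) = -27.9525 / 80.9750 = -0.345

-0.345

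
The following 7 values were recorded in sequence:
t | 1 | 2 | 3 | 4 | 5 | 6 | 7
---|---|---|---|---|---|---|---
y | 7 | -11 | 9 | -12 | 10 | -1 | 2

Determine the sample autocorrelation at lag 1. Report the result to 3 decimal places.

Mean ȳ = (7 − 11 + 9 − 12 + 10 − 1 + 2)/7 = 0.5714
Deviations from mean: 6.4286, -11.5714, 8.4286, -12.5714, 9.4286, -1.5714, 1.4286
Numerator Σ_{t=1}^{6}(y_t−ȳ)(y_{t+1}−ȳ) = -413.4694
Denominator Σ(y_t−ȳ)² = 497.7143
r_1 = -413.4694 / 497.7143 = -0.831

-0.831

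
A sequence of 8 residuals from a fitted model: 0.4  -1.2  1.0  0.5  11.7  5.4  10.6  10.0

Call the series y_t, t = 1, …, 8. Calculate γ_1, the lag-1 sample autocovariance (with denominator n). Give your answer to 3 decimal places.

9.206

Mean ȳ = (0.4 − 1.2 + 1.0 + 0.5 + 11.7 + 5.4 + 10.6 + 10.0)/8 = 4.8000
Σ_{t=1}^{7}(y_t−ȳ)(y_{t+1}−ȳ) = 73.6500
γ_1 = 73.6500 / 8 = 9.206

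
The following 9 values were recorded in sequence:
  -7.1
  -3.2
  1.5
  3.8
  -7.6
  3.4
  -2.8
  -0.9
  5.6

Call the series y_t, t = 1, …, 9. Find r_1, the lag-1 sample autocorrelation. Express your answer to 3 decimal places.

Mean ȳ = (-7.1 − 3.2 + 1.5 + 3.8 − 7.6 + 3.4 − 2.8 − 0.9 + 5.6)/9 = -0.8111
Numerator Σ_{t=1}^{8}(y_t−ȳ)(y_{t+1}−ȳ) = -48.5023
Denominator Σ(y_t−ȳ)² = 180.7489
r_1 = -48.5023 / 180.7489 = -0.268

-0.268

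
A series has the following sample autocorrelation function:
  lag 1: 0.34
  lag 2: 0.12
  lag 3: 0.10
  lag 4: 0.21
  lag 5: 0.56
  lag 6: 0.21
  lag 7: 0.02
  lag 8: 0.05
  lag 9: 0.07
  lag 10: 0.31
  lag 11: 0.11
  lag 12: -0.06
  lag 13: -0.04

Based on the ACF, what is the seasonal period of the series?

The largest autocorrelation is r_5 = 0.56; the remaining lags stay at or below 0.34. The elevated value at lag 1 (0.34), dropping to 0.12 at lag 2, reflects decaying short-term dependence rather than seasonality.
The dominant spike at lag 5 indicates a seasonal period of 5.

5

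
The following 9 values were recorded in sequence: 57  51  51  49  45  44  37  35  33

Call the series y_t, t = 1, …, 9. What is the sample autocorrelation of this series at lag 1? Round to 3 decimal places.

0.628

Mean ȳ = (57 + 51 + 51 + 49 + 45 + 44 + 37 + 35 + 33)/9 = 44.6667
Numerator Σ_{t=1}^{8}(y_t−ȳ)(y_{t+1}−ȳ) = 338.8889
Denominator Σ(y_t−ȳ)² = 540.0000
r_1 = 338.8889 / 540.0000 = 0.628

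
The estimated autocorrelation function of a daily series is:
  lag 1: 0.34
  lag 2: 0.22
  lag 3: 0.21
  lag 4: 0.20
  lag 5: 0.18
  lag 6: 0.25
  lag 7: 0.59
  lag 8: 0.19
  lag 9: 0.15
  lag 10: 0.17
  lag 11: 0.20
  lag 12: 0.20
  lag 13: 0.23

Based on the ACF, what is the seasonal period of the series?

The largest autocorrelation is r_7 = 0.59; the remaining lags stay at or below 0.34. The elevated value at lag 1 (0.34), dropping to 0.22 at lag 2, reflects decaying short-term dependence rather than seasonality.
The dominant spike at lag 7 indicates a seasonal period of 7.

7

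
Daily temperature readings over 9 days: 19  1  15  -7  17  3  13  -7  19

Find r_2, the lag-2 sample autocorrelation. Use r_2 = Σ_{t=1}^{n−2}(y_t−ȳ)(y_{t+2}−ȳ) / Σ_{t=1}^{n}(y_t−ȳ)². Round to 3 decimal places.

Mean ȳ = (19 + 1 + 15 − 7 + 17 + 3 + 13 − 7 + 19)/9 = 8.1111
Numerator Σ_{t=1}^{7}(y_t−ȳ)(y_{t+2}−ȳ) = 494.8642
Denominator Σ(y_t−ȳ)² = 920.8889
r_2 = 494.8642 / 920.8889 = 0.537

0.537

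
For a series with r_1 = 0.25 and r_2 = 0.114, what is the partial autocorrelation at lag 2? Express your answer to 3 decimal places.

0.055

φ_{22} = (r_2 − r_1²) / (1 − r_1²)
r_1² = (0.25)² = 0.0625
Numerator = 0.114 − 0.0625 = 0.0515; denominator = 1 − 0.0625 = 0.9375
φ_{22} = 0.0515 / 0.9375 = 0.055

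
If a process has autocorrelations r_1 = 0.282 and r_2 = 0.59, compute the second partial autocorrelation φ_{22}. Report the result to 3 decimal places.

0.555

φ_{22} = (r_2 − r_1²) / (1 − r_1²)
r_1² = (0.282)² = 0.079524
Numerator = 0.59 − 0.0795 = 0.5105; denominator = 1 − 0.0795 = 0.9205
φ_{22} = 0.5105 / 0.9205 = 0.555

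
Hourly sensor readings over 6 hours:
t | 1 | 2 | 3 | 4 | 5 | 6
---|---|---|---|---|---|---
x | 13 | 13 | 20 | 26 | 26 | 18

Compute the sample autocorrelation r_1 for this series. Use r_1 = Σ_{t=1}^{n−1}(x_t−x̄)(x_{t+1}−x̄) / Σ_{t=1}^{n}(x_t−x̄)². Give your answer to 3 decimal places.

Mean x̄ = (13 + 13 + 20 + 26 + 26 + 18)/6 = 19.3333
Deviations from mean: -6.3333, -6.3333, 0.6667, 6.6667, 6.6667, -1.3333
Numerator Σ_{t=1}^{5}(x_t−x̄)(x_{t+1}−x̄) = 75.8889
Denominator Σ(x_t−x̄)² = 171.3333
r_1 = 75.8889 / 171.3333 = 0.443

0.443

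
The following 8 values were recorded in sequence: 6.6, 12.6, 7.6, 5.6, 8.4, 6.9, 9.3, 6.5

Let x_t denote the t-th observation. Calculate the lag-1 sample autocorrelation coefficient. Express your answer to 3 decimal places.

Mean x̄ = (6.6 + 12.6 + 7.6 + 5.6 + 8.4 + 6.9 + 9.3 + 6.5)/8 = 7.9375
Deviations from mean: -1.3375, 4.6625, -0.3375, -2.3375, 0.4625, -1.0375, 1.3625, -1.4375
Σ(x_t−x̄)(x_{t+1}−x̄) = (-6.2361) + (-1.5736) + (0.7889) + (-1.0811) + (-0.4798) + (-1.4136) + (-1.9586) = -11.9539
Denominator Σ(x_t−x̄)² = 34.3188
r_1 = -11.9539 / 34.3188 = -0.348

-0.348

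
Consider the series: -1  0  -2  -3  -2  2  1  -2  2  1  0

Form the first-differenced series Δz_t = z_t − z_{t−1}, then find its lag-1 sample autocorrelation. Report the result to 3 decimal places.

First differences Δz: 1, -2, -1, 1, 4, -1, -3, 4, -1, -1
Mean of differences = 0.1000
Numerator Σ(Δz_t−Δz̄)(Δz_{t+1}−Δz̄) = -13.1100
Denominator Σ(Δz_t−Δz̄)² = 50.9000
r_1(Δz) = -13.1100 / 50.9000 = -0.258

-0.258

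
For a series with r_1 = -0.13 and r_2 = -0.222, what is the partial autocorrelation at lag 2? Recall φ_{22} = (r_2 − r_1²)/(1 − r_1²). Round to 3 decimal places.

φ_{22} = (r_2 − r_1²) / (1 − r_1²)
r_1² = (-0.13)² = 0.0169
Numerator = -0.222 − 0.0169 = -0.2389; denominator = 1 − 0.0169 = 0.9831
φ_{22} = -0.2389 / 0.9831 = -0.243

-0.243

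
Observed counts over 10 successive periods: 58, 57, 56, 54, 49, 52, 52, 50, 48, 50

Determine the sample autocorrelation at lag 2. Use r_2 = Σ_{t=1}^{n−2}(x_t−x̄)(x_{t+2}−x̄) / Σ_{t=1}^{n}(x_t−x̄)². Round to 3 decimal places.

Mean x̄ = (58 + 57 + 56 + 54 + 49 + 52 + 52 + 50 + 48 + 50)/10 = 52.6000
Numerator Σ_{t=1}^{8}(x_t−x̄)(x_{t+2}−x̄) = 24.6800
Denominator Σ(x_t−x̄)² = 110.4000
r_2 = 24.6800 / 110.4000 = 0.224

0.224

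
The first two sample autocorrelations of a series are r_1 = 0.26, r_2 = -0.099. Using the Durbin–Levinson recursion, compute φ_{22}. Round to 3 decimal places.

-0.179

φ_{22} = (r_2 − r_1²) / (1 − r_1²)
r_1² = (0.26)² = 0.0676
Numerator = -0.099 − 0.0676 = -0.1666; denominator = 1 − 0.0676 = 0.9324
φ_{22} = -0.1666 / 0.9324 = -0.179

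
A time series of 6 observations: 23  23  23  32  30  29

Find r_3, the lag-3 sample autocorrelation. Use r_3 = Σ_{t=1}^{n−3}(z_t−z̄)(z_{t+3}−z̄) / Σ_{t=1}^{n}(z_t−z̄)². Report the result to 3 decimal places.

-0.473

Mean z̄ = (23 + 23 + 23 + 32 + 30 + 29)/6 = 26.6667
Deviations from mean: -3.6667, -3.6667, -3.6667, 5.3333, 3.3333, 2.3333
Σ(z_t−z̄)(z_{t+3}−z̄) = (-19.5556) + (-12.2222) + (-8.5556) = -40.3333
Denominator Σ(z_t−z̄)² = 85.3333
r_3 = -40.3333 / 85.3333 = -0.473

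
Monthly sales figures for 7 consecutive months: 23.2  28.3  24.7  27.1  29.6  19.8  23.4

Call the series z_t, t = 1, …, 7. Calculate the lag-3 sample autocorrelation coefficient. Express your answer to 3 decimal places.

Mean z̄ = (23.2 + 28.3 + 24.7 + 27.1 + 29.6 + 19.8 + 23.4)/7 = 25.1571
Deviations from mean: -1.9571, 3.1429, -0.4571, 1.9429, 4.4429, -5.3571, -1.7571
Σ(z_t−z̄)(z_{t+3}−z̄) = (-3.8024) + (13.9633) + (2.4490) + (-3.4139) = 9.1959
Denominator Σ(z_t−z̄)² = 69.2171
r_3 = 9.1959 / 69.2171 = 0.133

0.133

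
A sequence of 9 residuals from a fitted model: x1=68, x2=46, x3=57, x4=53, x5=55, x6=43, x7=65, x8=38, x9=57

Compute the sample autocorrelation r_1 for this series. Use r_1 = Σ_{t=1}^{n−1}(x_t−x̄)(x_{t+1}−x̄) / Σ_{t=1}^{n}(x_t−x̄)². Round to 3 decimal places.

-0.651

Mean x̄ = (68 + 46 + 57 + 53 + 55 + 43 + 65 + 38 + 57)/9 = 53.5556
Numerator Σ_{t=1}^{8}(x_t−x̄)(x_{t+1}−x̄) = -505.5309
Denominator Σ(x_t−x̄)² = 776.2222
r_1 = -505.5309 / 776.2222 = -0.651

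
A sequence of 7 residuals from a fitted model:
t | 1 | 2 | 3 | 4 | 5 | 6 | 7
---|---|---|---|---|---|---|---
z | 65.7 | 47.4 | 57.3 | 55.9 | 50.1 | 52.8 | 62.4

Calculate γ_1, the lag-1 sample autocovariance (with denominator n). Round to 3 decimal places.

-13.812

Mean z̄ = (65.7 + 47.4 + 57.3 + 55.9 + 50.1 + 52.8 + 62.4)/7 = 55.9429
Σ_{t=1}^{6}(z_t−z̄)(z_{t+1}−z̄) = -96.6861
γ_1 = -96.6861 / 7 = -13.812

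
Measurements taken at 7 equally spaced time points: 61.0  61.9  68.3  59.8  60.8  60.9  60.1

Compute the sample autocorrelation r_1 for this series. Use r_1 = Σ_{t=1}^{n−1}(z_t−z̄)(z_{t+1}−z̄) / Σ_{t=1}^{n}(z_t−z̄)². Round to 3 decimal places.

Mean z̄ = (61.0 + 61.9 + 68.3 + 59.8 + 60.8 + 60.9 + 60.1)/7 = 61.8286
Deviations from mean: -0.8286, 0.0714, 6.4714, -2.0286, -1.0286, -0.9286, -1.7286
Numerator Σ_{t=1}^{6}(z_t−z̄)(z_{t+1}−z̄) = -8.0780
Denominator Σ(z_t−z̄)² = 51.5943
r_1 = -8.0780 / 51.5943 = -0.157

-0.157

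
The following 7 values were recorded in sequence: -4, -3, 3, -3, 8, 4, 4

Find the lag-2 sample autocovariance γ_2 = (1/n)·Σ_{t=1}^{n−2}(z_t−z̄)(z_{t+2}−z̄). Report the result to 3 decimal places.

3.915

Mean z̄ = (-4 − 3 + 3 − 3 + 8 + 4 + 4)/7 = 1.2857
Σ_{t=1}^{5}(z_t−z̄)(z_{t+2}−z̄) = 27.4082
γ_2 = 27.4082 / 7 = 3.915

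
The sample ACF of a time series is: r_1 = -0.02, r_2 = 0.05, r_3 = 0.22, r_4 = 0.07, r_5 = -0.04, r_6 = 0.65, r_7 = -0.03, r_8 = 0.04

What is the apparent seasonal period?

6

The largest autocorrelation is r_6 = 0.65; the remaining lags stay at or below 0.22.
The dominant spike at lag 6 indicates a seasonal period of 6.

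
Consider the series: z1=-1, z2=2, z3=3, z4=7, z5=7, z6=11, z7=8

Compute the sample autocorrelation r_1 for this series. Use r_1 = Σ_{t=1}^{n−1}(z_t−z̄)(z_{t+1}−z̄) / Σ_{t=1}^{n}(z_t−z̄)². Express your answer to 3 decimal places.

Mean z̄ = (-1 + 2 + 3 + 7 + 7 + 11 + 8)/7 = 5.2857
Deviations from mean: -6.2857, -3.2857, -2.2857, 1.7143, 1.7143, 5.7143, 2.7143
Σ(z_t−z̄)(z_{t+1}−z̄) = (20.6531) + (7.5102) + (-3.9184) + (2.9388) + (9.7959) + (15.5102) = 52.4898
Denominator Σ(z_t−z̄)² = 101.4286
r_1 = 52.4898 / 101.4286 = 0.518

0.518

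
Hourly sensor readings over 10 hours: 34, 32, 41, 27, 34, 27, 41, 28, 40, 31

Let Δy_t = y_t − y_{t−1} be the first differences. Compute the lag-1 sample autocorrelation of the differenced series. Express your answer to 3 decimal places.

-0.860

First differences Δy: -2, 9, -14, 7, -7, 14, -13, 12, -9
Mean of differences = -0.3333
Numerator Σ(Δy_t−Δȳ)(Δy_{t+1}−Δȳ) = -832.4444
Denominator Σ(Δy_t−Δȳ)² = 968.0000
r_1(Δy) = -832.4444 / 968.0000 = -0.860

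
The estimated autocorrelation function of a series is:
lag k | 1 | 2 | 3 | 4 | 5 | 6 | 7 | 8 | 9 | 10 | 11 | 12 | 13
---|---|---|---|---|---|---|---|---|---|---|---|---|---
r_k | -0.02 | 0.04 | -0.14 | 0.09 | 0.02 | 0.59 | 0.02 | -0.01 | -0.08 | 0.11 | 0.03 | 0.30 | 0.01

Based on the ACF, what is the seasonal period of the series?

6

The largest autocorrelation is r_6 = 0.59, with a weaker echo at lag 12 (0.30); the remaining lags stay at or below 0.11.
The dominant spike at lag 6 indicates a seasonal period of 6.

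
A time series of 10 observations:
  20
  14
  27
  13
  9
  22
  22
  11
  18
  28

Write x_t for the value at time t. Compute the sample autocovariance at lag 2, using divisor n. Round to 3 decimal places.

Mean x̄ = (20 + 14 + 27 + 13 + 9 + 22 + 22 + 11 + 18 + 28)/10 = 18.4000
Σ_{t=1}^{8}(x_t−x̄)(x_{t+2}−x̄) = -195.7200
γ_2 = -195.7200 / 10 = -19.572

-19.572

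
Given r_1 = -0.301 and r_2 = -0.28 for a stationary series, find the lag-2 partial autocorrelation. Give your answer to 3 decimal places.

-0.408

φ_{22} = (r_2 − r_1²) / (1 − r_1²)
r_1² = (-0.301)² = 0.090601
Numerator = -0.28 − 0.0906 = -0.3706; denominator = 1 − 0.0906 = 0.9094
φ_{22} = -0.3706 / 0.9094 = -0.408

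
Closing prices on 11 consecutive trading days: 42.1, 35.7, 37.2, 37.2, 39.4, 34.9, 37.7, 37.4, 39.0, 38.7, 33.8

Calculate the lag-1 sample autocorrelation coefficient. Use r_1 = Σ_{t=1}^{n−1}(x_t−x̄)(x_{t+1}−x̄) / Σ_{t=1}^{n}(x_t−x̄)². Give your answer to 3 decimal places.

-0.315

Mean x̄ = (42.1 + 35.7 + 37.2 + 37.2 + 39.4 + 34.9 + 37.7 + 37.4 + 39.0 + 38.7 + 33.8)/11 = 37.5545
Numerator Σ_{t=1}^{10}(x_t−x̄)(x_{t+1}−x̄) = -16.4766
Denominator Σ(x_t−x̄)² = 52.3473
r_1 = -16.4766 / 52.3473 = -0.315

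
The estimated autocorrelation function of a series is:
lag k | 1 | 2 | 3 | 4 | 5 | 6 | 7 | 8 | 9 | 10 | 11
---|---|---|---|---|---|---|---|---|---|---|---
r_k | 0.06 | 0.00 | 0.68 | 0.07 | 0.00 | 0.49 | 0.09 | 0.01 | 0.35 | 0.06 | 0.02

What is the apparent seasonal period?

The largest autocorrelation is r_3 = 0.68, with weaker echoes at lags 6 (0.49) and 9 (0.35); the remaining lags stay at or below 0.09.
The dominant spike at lag 3 indicates a seasonal period of 3.

3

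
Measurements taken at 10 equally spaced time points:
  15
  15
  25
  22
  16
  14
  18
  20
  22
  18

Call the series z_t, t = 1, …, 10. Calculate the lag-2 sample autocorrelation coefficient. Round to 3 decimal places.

Mean z̄ = (15 + 15 + 25 + 22 + 16 + 14 + 18 + 20 + 22 + 18)/10 = 18.5000
Numerator Σ_{t=1}^{8}(z_t−z̄)(z_{t+2}−z̄) = -75.0000
Denominator Σ(z_t−z̄)² = 120.5000
r_2 = -75.0000 / 120.5000 = -0.622

-0.622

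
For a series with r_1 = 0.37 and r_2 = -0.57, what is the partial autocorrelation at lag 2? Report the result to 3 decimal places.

φ_{22} = (r_2 − r_1²) / (1 − r_1²)
r_1² = (0.37)² = 0.1369
Numerator = -0.57 − 0.1369 = -0.7069; denominator = 1 − 0.1369 = 0.8631
φ_{22} = -0.7069 / 0.8631 = -0.819

-0.819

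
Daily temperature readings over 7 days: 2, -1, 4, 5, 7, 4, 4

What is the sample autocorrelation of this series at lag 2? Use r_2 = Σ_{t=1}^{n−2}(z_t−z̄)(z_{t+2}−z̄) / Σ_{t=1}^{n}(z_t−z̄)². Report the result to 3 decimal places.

Mean z̄ = (2 − 1 + 4 + 5 + 7 + 4 + 4)/7 = 3.5714
Σ(z_t−z̄)(z_{t+2}−z̄) = (-0.6735) + (-6.5306) + (1.4694) + (0.6122) + (1.4694) = -3.6531
Denominator Σ(z_t−z̄)² = 37.7143
r_2 = -3.6531 / 37.7143 = -0.097

-0.097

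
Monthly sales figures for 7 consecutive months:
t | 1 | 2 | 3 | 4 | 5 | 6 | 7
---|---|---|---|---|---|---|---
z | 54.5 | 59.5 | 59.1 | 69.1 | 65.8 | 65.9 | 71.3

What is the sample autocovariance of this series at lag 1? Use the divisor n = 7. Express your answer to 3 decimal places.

9.411

Mean z̄ = (54.5 + 59.5 + 59.1 + 69.1 + 65.8 + 65.9 + 71.3)/7 = 63.6000
Deviations: -9.1000, -4.1000, -4.5000, 5.5000, 2.2000, 2.3000, 7.7000
Σ_{t=1}^{6}(z_t−z̄)(z_{t+1}−z̄) = 65.8800
γ_1 = 65.8800 / 7 = 9.411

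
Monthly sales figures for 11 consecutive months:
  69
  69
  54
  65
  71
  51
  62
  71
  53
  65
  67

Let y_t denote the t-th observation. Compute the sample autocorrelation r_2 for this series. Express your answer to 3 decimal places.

-0.458

Mean ȳ = (69 + 69 + 54 + 65 + 71 + 51 + 62 + 71 + 53 + 65 + 67)/11 = 63.3636
Numerator Σ_{t=1}^{9}(y_t−ȳ)(y_{t+2}−ȳ) = -251.1736
Denominator Σ(y_t−ȳ)² = 548.5455
r_2 = -251.1736 / 548.5455 = -0.458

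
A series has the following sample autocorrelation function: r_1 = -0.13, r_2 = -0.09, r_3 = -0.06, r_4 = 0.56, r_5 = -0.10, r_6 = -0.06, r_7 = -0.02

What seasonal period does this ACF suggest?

The largest autocorrelation is r_4 = 0.56; the remaining lags stay at or below -0.02.
The dominant spike at lag 4 indicates a seasonal period of 4.

4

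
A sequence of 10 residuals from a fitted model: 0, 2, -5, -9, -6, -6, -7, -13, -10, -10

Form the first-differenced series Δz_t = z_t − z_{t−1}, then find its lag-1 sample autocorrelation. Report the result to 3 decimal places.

-0.218

First differences Δz: 2, -7, -4, 3, 0, -1, -6, 3, 0
Mean of differences = -1.1111
Numerator Σ(Δz_t−Δz̄)(Δz_{t+1}−Δz̄) = -24.5679
Denominator Σ(Δz_t−Δz̄)² = 112.8889
r_1(Δz) = -24.5679 / 112.8889 = -0.218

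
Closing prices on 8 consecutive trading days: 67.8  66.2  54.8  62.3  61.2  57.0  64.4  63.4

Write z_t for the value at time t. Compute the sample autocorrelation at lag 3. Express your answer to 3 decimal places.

0.249

Mean z̄ = (67.8 + 66.2 + 54.8 + 62.3 + 61.2 + 57.0 + 64.4 + 63.4)/8 = 62.1375
Σ(z_t−z̄)(z_{t+3}−z̄) = (0.9202) + (-3.8086) + (37.6964) + (0.3677) + (-1.1836) = 33.9920
Denominator Σ(z_t−z̄)² = 136.4188
r_3 = 33.9920 / 136.4188 = 0.249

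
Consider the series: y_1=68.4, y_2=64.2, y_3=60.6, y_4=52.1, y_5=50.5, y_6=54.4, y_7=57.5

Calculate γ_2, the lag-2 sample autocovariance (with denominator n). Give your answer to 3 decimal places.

-0.221

Mean ȳ = (68.4 + 64.2 + 60.6 + 52.1 + 50.5 + 54.4 + 57.5)/7 = 58.2429
Deviations: 10.1571, 5.9571, 2.3571, -6.1429, -7.7429, -3.8429, -0.7429
Σ_{t=1}^{5}(y_t−ȳ)(y_{t+2}−ȳ) = -1.5451
γ_2 = -1.5451 / 7 = -0.221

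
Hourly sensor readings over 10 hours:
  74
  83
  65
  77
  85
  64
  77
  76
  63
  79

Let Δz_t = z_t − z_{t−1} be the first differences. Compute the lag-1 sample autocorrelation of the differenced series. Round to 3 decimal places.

-0.559

First differences Δz: 9, -18, 12, 8, -21, 13, -1, -13, 16
Mean of differences = 0.5556
Numerator Σ(Δz_t−Δz̄)(Δz_{t+1}−Δz̄) = -920.1975
Denominator Σ(Δz_t−Δz̄)² = 1646.2222
r_1(Δz) = -920.1975 / 1646.2222 = -0.559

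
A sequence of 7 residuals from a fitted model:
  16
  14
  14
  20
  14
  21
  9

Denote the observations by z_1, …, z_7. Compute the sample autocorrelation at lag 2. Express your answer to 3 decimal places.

0.294

Mean z̄ = (16 + 14 + 14 + 20 + 14 + 21 + 9)/7 = 15.4286
Deviations from mean: 0.5714, -1.4286, -1.4286, 4.5714, -1.4286, 5.5714, -6.4286
Numerator Σ_{t=1}^{5}(z_t−z̄)(z_{t+2}−z̄) = 29.3469
Denominator Σ(z_t−z̄)² = 99.7143
r_2 = 29.3469 / 99.7143 = 0.294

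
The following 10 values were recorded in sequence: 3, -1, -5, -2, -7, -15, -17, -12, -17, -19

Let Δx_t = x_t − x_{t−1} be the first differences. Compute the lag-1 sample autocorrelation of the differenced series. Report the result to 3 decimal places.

First differences Δx: -4, -4, 3, -5, -8, -2, 5, -5, -2
Mean of differences = -2.4444
Numerator Σ(Δx_t−Δx̄)(Δx_{t+1}−Δx̄) = -25.0864
Denominator Σ(Δx_t−Δx̄)² = 134.2222
r_1(Δx) = -25.0864 / 134.2222 = -0.187

-0.187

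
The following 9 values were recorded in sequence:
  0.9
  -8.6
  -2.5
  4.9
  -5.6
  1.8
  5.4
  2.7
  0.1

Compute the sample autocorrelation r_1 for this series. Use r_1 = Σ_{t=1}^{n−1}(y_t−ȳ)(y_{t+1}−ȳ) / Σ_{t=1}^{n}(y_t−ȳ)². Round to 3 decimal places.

-0.066

Mean ȳ = (0.9 − 8.6 − 2.5 + 4.9 − 5.6 + 1.8 + 5.4 + 2.7 + 0.1)/9 = -0.1000
Numerator Σ_{t=1}^{8}(y_t−ȳ)(y_{t+1}−ȳ) = -11.6400
Denominator Σ(y_t−ȳ)² = 176.0000
r_1 = -11.6400 / 176.0000 = -0.066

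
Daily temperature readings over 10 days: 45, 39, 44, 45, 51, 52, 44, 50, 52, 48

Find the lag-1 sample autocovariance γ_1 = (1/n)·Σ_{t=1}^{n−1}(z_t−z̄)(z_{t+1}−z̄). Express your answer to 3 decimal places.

Mean z̄ = (45 + 39 + 44 + 45 + 51 + 52 + 44 + 50 + 52 + 48)/10 = 47.0000
Σ_{t=1}^{9}(z_t−z̄)(z_{t+1}−z̄) = 54.0000
γ_1 = 54.0000 / 10 = 5.400

5.400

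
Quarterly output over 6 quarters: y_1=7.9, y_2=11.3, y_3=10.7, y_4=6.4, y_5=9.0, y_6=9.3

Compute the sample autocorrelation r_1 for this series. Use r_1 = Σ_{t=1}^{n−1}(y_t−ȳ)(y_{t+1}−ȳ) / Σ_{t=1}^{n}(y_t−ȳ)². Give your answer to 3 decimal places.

-0.197

Mean ȳ = (7.9 + 11.3 + 10.7 + 6.4 + 9.0 + 9.3)/6 = 9.1000
Deviations from mean: -1.2000, 2.2000, 1.6000, -2.7000, -0.1000, 0.2000
Σ(y_t−ȳ)(y_{t+1}−ȳ) = (-2.6400) + (3.5200) + (-4.3200) + (0.2700) + (-0.0200) = -3.1900
Denominator Σ(y_t−ȳ)² = 16.1800
r_1 = -3.1900 / 16.1800 = -0.197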